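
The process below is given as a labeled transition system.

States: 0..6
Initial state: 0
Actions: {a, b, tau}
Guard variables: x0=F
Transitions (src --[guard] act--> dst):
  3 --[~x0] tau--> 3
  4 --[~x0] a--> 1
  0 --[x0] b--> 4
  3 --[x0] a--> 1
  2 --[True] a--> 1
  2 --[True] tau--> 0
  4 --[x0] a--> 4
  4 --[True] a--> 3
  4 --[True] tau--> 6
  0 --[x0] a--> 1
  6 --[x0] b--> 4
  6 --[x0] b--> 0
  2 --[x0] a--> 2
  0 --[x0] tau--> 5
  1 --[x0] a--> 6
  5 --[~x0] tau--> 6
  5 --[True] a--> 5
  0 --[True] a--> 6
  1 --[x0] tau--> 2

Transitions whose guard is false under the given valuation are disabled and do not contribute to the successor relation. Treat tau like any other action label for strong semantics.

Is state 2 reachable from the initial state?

Answer: UNREACHABLE

Analysis:
After dropping false guards: 9 live edges.
depth 0: {0}
depth 1: {6}  total {0,6}
Reachable = {0,6}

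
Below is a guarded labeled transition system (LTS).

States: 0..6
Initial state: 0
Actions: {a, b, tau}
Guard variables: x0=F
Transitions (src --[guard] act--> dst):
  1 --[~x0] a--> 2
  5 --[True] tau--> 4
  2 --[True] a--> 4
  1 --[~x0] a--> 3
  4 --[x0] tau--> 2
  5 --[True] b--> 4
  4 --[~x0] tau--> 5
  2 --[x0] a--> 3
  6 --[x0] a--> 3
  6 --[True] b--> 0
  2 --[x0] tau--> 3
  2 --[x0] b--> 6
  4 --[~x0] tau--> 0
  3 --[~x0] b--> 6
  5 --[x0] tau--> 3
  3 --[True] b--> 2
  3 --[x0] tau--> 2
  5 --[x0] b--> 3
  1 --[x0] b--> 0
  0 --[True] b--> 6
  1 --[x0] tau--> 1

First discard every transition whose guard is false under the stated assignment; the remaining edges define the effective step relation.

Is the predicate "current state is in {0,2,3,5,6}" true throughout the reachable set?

Answer: INVARIANT HOLDS

Analysis:
Safe = {0,2,3,5,6}
Reachable = {0,6}
  0: ✓
  6: ✓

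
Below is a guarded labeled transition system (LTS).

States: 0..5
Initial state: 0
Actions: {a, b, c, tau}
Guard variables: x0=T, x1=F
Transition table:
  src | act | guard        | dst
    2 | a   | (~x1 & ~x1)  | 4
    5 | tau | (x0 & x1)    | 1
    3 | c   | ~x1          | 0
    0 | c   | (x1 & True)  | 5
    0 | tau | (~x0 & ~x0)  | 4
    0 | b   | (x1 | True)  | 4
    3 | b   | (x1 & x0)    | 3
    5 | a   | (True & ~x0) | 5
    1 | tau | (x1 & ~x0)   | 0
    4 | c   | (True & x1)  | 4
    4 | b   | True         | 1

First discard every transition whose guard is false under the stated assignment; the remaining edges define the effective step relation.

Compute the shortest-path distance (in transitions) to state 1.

BFS to 1:
  depth 0: {0}
  depth 1: {4}
  depth 2: {1}
depth(1)=2, e.g. b·b

Answer: 2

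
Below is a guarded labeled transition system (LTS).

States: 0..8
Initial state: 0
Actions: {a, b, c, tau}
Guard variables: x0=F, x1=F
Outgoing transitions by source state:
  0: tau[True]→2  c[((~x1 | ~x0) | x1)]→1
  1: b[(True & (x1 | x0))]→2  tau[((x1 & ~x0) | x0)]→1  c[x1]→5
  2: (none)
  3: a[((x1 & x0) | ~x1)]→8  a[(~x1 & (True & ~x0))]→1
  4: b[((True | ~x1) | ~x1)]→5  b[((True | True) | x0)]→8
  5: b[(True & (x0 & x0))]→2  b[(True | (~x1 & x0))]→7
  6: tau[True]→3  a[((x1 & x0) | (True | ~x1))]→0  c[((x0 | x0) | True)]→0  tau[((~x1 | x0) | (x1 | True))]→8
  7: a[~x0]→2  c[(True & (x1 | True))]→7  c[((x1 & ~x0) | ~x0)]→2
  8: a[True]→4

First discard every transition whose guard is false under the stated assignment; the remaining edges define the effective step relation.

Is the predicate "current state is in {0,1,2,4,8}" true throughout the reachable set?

Answer: INVARIANT HOLDS

Trace:
Allowed set {0,1,2,4,8}
R = {0,1,2}
  0: ✓
  1: ✓
  2: ✓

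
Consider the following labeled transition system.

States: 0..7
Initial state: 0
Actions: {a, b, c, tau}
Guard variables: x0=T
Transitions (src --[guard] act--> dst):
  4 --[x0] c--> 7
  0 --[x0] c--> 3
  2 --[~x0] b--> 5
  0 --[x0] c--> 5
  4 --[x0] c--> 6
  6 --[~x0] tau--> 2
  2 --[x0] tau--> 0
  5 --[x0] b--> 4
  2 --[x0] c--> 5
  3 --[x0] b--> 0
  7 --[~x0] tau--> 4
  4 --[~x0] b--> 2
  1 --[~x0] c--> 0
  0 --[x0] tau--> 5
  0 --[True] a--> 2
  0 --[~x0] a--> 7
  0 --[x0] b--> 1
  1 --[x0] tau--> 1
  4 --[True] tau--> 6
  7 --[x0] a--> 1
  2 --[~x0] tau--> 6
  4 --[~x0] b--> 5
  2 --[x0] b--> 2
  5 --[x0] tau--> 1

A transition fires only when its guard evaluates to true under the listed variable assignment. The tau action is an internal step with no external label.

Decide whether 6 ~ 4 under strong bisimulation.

Bisimulation quotient by refinement:
  P[0] = {{0,1,2,3,4,5,6,7}}
  P[1] = {{0},{1},{2},{3},{4},{5},{6},{7}}
stable after 2 split(s): 8 block(s)
[6]={6}  [4]={4}

Answer: NOT BISIMILAR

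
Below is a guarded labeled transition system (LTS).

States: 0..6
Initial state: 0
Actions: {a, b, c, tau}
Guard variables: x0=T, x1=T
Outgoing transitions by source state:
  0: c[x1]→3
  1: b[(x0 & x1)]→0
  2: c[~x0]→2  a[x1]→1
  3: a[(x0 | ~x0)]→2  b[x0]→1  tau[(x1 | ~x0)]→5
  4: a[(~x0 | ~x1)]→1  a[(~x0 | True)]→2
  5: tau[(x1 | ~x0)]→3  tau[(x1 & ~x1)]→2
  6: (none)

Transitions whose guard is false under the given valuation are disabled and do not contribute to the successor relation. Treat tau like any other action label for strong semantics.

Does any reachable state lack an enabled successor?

R = {0,1,2,3,5}
  0: c→3  [1 out]
  1: b→0  [1 out]
  2: a→1  [1 out]
  3: a→2  b→1  tau→5  [3 out]
  5: tau→3  [1 out]

Answer: DEADLOCK-FREE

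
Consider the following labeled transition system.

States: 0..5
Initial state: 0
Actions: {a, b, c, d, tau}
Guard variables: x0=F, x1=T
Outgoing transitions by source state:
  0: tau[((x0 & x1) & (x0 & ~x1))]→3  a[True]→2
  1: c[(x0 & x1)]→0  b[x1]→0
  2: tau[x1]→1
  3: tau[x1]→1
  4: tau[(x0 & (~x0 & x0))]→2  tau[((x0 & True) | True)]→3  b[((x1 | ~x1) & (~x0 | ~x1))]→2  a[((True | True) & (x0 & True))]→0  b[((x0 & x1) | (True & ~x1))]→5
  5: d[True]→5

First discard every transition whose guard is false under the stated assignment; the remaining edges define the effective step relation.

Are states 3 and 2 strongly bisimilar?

Compute ~ classes (split until stable):
  P[0] = {{0,1,2,3,4,5}}
  P[1] = {{0},{1},{2,3},{4},{5}}
Fixed point at round 2; 5 class(es).
class of 3: {2,3}; class of 2: {2,3}

Answer: BISIMILAR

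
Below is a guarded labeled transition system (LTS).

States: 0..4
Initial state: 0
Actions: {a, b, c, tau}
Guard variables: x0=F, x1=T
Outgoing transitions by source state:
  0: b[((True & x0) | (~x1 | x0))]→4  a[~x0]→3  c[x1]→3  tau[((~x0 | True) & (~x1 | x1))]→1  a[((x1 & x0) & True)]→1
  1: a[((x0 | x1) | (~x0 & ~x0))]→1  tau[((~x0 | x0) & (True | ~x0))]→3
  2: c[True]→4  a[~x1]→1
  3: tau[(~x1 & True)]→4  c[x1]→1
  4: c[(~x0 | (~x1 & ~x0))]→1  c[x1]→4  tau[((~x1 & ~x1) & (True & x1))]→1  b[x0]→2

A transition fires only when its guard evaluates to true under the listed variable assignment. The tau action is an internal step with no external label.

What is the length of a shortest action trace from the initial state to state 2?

Answer: UNREACHABLE

Trace:
Breadth-first toward 2:
  Layer 0: {0}
  Layer 1: {1,3}
2 never appears.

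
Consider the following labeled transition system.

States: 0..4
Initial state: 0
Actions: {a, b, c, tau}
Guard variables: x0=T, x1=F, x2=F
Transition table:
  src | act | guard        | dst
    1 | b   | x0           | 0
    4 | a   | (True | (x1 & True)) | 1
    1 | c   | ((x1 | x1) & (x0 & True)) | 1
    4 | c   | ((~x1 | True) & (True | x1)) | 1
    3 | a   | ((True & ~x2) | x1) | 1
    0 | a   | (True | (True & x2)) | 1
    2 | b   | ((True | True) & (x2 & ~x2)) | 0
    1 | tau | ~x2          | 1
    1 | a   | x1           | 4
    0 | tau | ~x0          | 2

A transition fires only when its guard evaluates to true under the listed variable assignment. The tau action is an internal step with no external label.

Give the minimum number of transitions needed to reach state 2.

Answer: UNREACHABLE

Trace:
Breadth-first toward 2:
  depth 0: {0}
  depth 1: {1}
2 never appears.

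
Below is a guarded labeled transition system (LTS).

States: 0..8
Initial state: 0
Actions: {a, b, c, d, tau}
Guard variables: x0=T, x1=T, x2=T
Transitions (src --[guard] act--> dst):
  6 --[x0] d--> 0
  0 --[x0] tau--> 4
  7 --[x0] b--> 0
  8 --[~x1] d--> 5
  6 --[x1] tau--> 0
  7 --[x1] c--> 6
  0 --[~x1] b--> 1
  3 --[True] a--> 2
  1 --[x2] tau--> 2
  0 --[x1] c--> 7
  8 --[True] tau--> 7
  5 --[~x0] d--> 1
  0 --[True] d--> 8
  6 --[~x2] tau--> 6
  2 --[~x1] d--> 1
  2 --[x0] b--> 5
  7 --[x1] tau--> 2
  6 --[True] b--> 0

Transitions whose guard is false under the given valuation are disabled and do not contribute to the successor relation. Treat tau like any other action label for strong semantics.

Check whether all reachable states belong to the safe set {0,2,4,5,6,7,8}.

Answer: INVARIANT HOLDS

Trace:
Allowed set {0,2,4,5,6,7,8}
Reachable = {0,2,4,5,6,7,8}
  0: safe
  2: safe
  4: safe
  5: safe
  6: safe
  7: safe
  8: safe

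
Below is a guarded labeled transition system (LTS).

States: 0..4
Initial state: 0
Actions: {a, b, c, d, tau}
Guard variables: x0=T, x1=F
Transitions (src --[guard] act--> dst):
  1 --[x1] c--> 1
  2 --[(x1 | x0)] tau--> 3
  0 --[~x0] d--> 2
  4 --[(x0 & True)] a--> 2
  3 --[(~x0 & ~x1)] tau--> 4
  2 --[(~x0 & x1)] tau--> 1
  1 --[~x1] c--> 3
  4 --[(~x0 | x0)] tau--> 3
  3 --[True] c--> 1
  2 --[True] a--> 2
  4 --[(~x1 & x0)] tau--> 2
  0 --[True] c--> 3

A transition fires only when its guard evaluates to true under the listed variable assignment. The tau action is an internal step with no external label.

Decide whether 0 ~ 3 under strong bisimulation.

Answer: BISIMILAR

Working:
Bisimulation quotient by refinement:
  round 0: {{0,1,2,3,4}}
  round 1: {{0,1,3},{2,4}}
  round 2: {{0,1,3},{2},{4}}
stable after 3 split(s): 3 block(s)
class of 0: {0,1,3}; class of 3: {0,1,3}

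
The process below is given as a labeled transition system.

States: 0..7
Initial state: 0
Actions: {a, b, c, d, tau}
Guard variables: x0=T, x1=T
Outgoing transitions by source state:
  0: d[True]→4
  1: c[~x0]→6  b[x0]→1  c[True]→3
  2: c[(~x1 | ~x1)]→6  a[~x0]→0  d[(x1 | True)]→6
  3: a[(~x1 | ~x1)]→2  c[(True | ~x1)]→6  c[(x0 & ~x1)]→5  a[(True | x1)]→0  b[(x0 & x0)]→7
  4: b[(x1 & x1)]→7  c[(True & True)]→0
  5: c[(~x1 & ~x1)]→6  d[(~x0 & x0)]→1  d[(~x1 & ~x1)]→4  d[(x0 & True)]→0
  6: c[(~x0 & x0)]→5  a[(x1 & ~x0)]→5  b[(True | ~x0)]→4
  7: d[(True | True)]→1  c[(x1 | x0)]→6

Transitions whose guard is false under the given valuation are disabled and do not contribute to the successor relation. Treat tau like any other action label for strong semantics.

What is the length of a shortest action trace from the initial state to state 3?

Breadth-first toward 3:
  depth 0: {0}
  depth 1: {4}
  depth 2: {7}
  depth 3: {1,6}
  depth 4: {3}
first hit 3 at d=4 via d·b·d·c

Answer: 4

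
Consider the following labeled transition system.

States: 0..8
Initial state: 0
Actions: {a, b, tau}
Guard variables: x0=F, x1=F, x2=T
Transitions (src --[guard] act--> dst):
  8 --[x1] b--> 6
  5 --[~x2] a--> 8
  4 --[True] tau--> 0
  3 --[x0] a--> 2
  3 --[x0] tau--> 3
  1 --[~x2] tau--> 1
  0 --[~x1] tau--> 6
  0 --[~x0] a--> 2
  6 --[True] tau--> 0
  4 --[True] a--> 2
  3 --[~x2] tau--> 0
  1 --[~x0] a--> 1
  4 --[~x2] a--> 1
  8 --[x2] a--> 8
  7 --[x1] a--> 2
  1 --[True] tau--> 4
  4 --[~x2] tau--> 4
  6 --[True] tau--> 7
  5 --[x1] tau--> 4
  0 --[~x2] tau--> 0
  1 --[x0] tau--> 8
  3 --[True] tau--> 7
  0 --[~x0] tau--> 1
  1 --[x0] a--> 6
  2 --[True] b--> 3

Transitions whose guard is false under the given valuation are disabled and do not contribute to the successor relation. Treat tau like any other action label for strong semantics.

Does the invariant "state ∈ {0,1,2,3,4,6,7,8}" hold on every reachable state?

Answer: INVARIANT HOLDS

Trace:
Safe = {0,1,2,3,4,6,7,8}
Reachable = {0,1,2,3,4,6,7}
  0: ok
  1: ok
  2: ok
  3: ok
  4: ok
  6: ok
  7: ok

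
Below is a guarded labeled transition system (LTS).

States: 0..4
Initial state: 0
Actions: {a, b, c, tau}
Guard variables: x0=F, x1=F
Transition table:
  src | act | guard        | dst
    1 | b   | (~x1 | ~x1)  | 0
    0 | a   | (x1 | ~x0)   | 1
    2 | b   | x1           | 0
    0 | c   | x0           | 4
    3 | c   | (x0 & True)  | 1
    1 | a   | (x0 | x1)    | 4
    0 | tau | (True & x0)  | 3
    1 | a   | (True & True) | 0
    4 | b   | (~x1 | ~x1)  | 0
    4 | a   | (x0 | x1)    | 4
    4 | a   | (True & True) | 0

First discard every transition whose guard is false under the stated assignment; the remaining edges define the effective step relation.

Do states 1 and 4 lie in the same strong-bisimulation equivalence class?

Bisimulation quotient by refinement:
  P[0] = {{0,1,2,3,4}}
  P[1] = {{0},{1,4},{2,3}}
3 equivalence class(es) (converged in 2)
[1]={1,4}  [4]={1,4}

Answer: BISIMILAR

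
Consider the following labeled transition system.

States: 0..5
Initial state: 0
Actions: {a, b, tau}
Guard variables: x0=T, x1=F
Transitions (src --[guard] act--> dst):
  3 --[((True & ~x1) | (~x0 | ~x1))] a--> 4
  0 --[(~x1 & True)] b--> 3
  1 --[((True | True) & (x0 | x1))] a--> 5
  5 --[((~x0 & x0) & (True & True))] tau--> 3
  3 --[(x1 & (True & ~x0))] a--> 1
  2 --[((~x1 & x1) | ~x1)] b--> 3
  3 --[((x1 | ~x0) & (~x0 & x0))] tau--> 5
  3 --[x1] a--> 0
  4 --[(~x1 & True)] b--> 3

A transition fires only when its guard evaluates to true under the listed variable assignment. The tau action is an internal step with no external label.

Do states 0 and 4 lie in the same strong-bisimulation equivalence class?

Bisimulation quotient by refinement:
  round 0: {{0,1,2,3,4,5}}
  round 1: {{0,2,4},{1,3},{5}}
  round 2: {{0,2,4},{1},{3},{5}}
stable after 3 split(s): 4 block(s)
[0]={0,2,4}  [4]={0,2,4}

Answer: BISIMILAR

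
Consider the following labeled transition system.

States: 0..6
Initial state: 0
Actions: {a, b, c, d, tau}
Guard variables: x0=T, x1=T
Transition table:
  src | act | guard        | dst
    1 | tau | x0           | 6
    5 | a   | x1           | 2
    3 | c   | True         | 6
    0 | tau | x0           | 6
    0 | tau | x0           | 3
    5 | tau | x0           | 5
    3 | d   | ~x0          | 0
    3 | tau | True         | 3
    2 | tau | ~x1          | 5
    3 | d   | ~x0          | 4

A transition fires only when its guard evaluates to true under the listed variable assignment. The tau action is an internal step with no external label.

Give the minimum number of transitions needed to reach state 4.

Answer: UNREACHABLE

Analysis:
BFS to 4:
  L0 = {0}
  L1 = {3,6}
4 never appears.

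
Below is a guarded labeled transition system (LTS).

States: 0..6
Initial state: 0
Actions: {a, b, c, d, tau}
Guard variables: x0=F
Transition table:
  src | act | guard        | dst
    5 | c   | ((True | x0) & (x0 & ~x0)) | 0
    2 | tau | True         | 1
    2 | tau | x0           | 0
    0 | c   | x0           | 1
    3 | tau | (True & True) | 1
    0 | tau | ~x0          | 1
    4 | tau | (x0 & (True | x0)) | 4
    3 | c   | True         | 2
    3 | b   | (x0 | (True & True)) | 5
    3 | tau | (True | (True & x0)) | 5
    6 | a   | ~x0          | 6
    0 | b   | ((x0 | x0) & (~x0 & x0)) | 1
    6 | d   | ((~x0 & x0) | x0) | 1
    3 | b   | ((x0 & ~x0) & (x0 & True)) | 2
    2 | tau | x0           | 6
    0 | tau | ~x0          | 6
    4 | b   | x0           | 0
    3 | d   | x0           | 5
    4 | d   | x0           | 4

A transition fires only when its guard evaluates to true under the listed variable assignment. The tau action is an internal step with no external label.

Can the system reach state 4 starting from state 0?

Answer: UNREACHABLE

Analysis:
After dropping false guards: 8 live edges.
L0 = {0}
L1 = {1,6}  cumulative {0,1,6}
Reach set: {0,1,6}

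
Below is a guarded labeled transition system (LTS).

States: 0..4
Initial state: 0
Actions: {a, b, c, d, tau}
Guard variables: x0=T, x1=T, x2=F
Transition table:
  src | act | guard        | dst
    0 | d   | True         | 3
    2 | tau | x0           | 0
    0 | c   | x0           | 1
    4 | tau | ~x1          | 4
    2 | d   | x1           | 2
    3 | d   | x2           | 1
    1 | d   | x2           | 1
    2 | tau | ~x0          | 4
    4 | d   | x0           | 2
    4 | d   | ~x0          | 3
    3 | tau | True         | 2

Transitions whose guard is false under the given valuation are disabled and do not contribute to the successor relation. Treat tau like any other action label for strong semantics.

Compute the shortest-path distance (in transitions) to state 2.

Breadth-first toward 2:
  L0 = {0}
  L1 = {1,3}
  L2 = {2}
2 enters at depth 2; path d·tau

Answer: 2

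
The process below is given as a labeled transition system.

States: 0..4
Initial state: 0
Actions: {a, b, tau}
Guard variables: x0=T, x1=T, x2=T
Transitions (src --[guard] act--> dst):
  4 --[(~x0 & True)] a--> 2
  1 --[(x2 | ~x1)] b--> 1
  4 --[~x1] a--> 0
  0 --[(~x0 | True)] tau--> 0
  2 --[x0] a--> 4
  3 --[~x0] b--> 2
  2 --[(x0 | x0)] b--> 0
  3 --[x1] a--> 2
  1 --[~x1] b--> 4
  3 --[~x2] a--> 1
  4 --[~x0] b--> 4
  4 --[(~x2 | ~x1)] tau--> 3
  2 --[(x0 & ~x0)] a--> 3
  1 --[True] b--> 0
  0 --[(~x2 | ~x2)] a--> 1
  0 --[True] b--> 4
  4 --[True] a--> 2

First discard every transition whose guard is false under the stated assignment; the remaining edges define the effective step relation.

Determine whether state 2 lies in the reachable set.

Answer: REACHABLE

Working:
8 transition(s) survive guard evaluation.
Layer 0: {0}
Layer 1: {4}  now seen {0,4}
Layer 2: {2}  now seen {0,2,4}
R = {0,2,4}
Path to 2: b·a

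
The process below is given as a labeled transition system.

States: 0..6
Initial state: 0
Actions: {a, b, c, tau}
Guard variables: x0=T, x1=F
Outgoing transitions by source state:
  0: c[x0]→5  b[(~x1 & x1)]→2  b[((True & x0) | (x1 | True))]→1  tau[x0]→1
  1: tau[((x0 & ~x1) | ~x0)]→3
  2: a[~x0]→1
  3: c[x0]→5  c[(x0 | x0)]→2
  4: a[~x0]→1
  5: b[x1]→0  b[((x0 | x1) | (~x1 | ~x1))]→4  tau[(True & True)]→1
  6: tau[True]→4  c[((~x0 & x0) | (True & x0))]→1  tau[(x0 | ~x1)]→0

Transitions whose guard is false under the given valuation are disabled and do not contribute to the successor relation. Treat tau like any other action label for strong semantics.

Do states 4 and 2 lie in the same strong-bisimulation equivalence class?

Answer: BISIMILAR

Trace:
Compute ~ classes (split until stable):
  π0 = {{0,1,2,3,4,5,6}}
  π1 = {{0},{1},{2,4},{3},{5},{6}}
Fixed point at round 2; 6 class(es).
4∈{2,4}, 2∈{2,4}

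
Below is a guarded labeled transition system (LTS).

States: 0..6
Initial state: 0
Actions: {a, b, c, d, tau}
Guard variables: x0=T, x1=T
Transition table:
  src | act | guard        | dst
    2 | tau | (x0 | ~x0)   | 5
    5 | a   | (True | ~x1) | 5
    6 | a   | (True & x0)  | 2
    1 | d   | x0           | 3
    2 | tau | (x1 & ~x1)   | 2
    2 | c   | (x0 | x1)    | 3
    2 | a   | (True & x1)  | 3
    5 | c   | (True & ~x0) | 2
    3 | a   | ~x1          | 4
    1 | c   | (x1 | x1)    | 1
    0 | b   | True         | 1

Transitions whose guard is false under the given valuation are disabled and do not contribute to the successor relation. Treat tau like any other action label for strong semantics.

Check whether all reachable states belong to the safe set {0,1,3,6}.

Inv-set: {0,1,3,6}
Reach set: {0,1,3}
  0: safe
  1: safe
  3: safe

Answer: INVARIANT HOLDS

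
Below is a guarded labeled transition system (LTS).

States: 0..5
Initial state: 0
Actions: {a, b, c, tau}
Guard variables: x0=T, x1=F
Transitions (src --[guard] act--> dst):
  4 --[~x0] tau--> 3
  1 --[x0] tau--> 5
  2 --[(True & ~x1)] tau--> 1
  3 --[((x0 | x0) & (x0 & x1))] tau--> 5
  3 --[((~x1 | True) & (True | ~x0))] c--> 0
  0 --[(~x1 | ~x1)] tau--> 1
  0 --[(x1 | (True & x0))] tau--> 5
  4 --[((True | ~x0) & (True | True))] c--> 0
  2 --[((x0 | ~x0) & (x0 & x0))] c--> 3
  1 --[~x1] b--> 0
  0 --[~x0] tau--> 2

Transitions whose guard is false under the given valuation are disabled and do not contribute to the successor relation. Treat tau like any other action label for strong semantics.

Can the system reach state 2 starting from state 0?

Answer: UNREACHABLE

Trace:
After dropping false guards: 8 live edges.
Layer 0: {0}
Layer 1: {1,5}  cumulative {0,1,5}
Reach set: {0,1,5}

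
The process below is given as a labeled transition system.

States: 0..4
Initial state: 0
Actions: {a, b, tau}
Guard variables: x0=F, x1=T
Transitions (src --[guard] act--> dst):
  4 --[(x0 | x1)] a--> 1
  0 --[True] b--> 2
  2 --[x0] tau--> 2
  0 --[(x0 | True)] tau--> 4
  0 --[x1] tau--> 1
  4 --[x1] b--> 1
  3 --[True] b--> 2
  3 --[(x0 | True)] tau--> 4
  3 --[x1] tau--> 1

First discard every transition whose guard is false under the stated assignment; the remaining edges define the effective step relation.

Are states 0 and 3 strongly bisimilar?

Answer: BISIMILAR

Working:
Bisimulation quotient by refinement:
  round 0: {{0,1,2,3,4}}
  round 1: {{0,3},{1,2},{4}}
Fixed point at round 2; 3 class(es).
[0]={0,3}  [3]={0,3}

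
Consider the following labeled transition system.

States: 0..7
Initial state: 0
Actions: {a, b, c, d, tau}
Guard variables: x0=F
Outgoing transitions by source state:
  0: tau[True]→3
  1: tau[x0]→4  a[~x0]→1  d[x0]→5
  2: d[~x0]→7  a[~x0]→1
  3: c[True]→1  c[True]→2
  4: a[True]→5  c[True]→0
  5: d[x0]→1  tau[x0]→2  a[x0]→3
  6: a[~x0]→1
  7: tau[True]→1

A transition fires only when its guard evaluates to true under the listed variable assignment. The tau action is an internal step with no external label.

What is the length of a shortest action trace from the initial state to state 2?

Breadth-first toward 2:
  L0 = {0}
  L1 = {3}
  L2 = {1,2}
2 enters at depth 2; path tau·c

Answer: 2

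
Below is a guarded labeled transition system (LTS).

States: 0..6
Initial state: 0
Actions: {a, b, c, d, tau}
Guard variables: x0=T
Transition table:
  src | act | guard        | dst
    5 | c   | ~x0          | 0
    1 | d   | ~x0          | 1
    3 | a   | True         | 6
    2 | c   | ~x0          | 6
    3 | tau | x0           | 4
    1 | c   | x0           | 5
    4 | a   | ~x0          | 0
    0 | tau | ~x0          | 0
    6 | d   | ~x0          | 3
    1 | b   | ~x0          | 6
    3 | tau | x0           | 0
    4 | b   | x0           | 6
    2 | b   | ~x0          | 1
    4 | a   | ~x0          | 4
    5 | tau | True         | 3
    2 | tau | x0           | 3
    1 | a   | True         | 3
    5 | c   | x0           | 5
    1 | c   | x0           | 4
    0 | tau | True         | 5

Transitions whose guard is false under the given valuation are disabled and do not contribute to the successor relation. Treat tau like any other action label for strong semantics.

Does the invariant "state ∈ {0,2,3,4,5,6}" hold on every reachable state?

Answer: INVARIANT HOLDS

Working:
Allowed set {0,2,3,4,5,6}
R = {0,3,4,5,6}
  0: ✓
  3: ✓
  4: ✓
  5: ✓
  6: ✓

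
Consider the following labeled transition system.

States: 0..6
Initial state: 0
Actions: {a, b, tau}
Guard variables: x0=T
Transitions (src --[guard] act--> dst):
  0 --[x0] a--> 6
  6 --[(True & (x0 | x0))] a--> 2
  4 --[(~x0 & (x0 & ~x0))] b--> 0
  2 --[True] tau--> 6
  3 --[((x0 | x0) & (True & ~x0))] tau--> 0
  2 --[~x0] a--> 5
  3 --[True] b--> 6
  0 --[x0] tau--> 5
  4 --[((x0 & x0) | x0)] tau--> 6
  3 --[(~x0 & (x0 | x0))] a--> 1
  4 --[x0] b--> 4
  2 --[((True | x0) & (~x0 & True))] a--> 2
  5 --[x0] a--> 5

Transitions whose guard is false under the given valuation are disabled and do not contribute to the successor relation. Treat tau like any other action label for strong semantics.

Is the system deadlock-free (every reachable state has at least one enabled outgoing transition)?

Answer: DEADLOCK-FREE

Analysis:
R = {0,2,5,6}
  0: a→6  tau→5  [deg 2]
  2: tau→6  [deg 1]
  5: a→5  [deg 1]
  6: a→2  [deg 1]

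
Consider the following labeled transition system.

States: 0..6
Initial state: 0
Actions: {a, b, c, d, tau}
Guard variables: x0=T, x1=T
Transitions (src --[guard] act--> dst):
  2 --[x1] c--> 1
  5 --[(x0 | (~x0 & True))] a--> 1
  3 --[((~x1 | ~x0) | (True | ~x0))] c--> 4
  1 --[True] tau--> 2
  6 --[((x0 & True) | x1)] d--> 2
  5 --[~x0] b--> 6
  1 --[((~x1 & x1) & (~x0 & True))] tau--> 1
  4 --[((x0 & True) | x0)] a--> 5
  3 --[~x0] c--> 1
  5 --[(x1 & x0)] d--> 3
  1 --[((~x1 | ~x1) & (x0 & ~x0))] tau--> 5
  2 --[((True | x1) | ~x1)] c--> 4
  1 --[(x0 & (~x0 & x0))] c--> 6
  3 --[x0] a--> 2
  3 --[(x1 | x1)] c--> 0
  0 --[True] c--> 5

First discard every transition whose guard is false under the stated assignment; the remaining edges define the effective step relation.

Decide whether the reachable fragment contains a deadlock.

Reachable = {0,1,2,3,4,5}
  0: c→5  [deg 1]
  1: tau→2  [deg 1]
  2: c→1  c→4  [deg 2]
  3: a→2  c→0  c→4  [deg 3]
  4: a→5  [deg 1]
  5: a→1  d→3  [deg 2]

Answer: DEADLOCK-FREE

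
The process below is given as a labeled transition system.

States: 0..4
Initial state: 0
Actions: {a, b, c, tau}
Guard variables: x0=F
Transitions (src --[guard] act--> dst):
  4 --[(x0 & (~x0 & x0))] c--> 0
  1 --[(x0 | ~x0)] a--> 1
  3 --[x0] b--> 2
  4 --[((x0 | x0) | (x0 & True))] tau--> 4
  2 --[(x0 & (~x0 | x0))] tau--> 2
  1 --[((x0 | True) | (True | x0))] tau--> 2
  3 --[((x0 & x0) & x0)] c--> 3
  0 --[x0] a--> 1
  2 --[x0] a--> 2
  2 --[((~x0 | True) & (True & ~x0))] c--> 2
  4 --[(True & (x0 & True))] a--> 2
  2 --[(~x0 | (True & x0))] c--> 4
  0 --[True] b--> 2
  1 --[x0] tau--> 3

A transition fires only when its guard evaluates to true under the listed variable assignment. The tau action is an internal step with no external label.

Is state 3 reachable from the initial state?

Answer: UNREACHABLE

Trace:
5 transition(s) survive guard evaluation.
depth 0: {0}
depth 1: {2}  now seen {0,2}
depth 2: {4}  now seen {0,2,4}
Reach set: {0,2,4}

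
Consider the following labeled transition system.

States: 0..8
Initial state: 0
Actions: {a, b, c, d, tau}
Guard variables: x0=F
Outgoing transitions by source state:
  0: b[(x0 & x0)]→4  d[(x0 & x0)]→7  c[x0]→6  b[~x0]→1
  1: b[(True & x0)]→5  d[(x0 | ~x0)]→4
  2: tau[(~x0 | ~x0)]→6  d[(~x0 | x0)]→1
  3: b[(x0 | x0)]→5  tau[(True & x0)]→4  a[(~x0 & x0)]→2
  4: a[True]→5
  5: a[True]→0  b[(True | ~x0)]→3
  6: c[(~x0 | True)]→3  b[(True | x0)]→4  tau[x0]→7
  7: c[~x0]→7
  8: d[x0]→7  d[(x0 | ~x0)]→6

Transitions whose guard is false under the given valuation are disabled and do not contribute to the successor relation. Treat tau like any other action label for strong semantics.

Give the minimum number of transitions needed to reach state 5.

Answer: 3

Working:
BFS to 5:
  depth 0: {0}
  depth 1: {1}
  depth 2: {4}
  depth 3: {5}
depth(5)=3, e.g. b·d·a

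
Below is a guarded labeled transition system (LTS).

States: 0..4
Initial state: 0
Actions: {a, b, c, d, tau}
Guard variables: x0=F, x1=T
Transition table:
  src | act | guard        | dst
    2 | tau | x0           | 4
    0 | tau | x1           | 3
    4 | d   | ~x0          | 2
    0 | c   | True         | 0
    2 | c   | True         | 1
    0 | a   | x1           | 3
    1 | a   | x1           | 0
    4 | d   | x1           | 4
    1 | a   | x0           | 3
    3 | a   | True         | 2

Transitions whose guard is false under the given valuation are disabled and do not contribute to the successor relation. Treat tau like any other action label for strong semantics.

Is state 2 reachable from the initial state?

Answer: REACHABLE

Working:
8 transition(s) survive guard evaluation.
Layer 0: {0}
Layer 1: {3}  cumulative {0,3}
Layer 2: {2}  cumulative {0,2,3}
Layer 3: {1}  cumulative {0,1,2,3}
Reach set: {0,1,2,3}
witness 2: tau·a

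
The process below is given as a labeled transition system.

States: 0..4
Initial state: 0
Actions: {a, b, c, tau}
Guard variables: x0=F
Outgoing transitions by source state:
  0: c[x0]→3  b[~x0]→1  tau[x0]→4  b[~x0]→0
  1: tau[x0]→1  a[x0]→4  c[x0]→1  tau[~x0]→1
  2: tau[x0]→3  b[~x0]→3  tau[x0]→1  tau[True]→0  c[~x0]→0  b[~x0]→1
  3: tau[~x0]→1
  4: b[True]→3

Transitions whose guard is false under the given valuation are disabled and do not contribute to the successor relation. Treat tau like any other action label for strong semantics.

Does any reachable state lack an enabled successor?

Reach set: {0,1}
  0: b→0  b→1  [deg 2]
  1: tau→1  [deg 1]

Answer: DEADLOCK-FREE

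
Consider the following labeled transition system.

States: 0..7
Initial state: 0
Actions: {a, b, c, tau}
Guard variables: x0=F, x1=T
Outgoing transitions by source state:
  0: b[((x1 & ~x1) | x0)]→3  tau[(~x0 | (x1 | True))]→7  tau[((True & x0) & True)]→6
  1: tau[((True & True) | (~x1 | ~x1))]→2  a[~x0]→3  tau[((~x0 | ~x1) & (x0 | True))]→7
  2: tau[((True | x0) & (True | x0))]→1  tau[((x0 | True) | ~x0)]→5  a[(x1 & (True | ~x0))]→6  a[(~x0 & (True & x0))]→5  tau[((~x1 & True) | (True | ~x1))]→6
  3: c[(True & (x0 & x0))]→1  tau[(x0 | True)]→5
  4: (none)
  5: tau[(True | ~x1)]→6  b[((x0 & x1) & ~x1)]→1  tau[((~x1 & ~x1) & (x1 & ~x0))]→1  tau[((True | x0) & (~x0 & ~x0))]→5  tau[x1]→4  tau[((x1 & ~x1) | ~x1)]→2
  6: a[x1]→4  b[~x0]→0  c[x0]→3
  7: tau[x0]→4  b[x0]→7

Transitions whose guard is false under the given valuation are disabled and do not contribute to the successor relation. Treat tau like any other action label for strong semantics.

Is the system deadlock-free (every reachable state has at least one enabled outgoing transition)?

Answer: DEADLOCK at state 7

Analysis:
R = {0,7}
  0: tau→7  [1 exit(s)]
  7: ∅  [deadlock]
Path to 7: tau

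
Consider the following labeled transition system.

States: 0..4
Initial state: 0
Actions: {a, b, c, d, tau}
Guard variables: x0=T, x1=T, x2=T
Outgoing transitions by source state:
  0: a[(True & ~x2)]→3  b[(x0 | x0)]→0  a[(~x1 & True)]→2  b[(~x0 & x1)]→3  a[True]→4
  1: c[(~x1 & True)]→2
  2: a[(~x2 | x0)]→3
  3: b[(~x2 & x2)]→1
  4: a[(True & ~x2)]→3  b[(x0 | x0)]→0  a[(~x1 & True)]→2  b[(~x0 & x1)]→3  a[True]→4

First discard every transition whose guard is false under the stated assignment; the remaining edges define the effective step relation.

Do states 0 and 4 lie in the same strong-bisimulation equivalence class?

Answer: BISIMILAR

Analysis:
Compute ~ classes (split until stable):
  round 0: {{0,1,2,3,4}}
  round 1: {{0,4},{1,3},{2}}
Fixed point at round 2; 3 class(es).
0∈{0,4}, 4∈{0,4}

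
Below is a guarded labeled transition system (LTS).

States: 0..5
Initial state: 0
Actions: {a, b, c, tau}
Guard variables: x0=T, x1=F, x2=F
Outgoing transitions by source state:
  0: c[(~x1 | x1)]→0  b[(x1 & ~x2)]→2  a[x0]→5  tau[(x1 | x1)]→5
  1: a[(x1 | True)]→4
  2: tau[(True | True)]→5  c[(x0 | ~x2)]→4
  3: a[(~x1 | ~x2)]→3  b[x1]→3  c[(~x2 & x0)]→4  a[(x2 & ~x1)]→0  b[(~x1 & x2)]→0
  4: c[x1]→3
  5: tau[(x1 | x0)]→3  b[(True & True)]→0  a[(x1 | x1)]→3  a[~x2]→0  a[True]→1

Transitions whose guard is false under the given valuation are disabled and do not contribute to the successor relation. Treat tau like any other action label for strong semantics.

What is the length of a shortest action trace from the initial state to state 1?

Answer: 2

Trace:
BFS to 1:
  depth 0: {0}
  depth 1: {5}
  depth 2: {1,3}
1 enters at depth 2; path a·a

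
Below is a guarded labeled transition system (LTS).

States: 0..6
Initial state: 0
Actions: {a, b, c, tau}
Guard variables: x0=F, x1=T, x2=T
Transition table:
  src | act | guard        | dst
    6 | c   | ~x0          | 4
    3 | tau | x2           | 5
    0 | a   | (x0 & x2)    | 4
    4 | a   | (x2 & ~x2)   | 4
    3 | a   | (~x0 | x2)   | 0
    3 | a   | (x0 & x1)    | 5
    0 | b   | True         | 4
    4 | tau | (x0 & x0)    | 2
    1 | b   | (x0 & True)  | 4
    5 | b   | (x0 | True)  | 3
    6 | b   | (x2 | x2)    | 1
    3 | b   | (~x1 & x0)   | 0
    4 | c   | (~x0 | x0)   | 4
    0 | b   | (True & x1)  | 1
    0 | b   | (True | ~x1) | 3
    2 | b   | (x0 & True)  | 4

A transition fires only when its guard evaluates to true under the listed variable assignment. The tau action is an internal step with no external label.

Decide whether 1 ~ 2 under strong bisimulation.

Answer: BISIMILAR

Working:
Compute ~ classes (split until stable):
  round 0: {{0,1,2,3,4,5,6}}
  round 1: {{0,5},{1,2},{3},{4},{6}}
  round 2: {{0},{1,2},{3},{4},{5},{6}}
stable after 3 split(s): 6 block(s)
[1]={1,2}  [2]={1,2}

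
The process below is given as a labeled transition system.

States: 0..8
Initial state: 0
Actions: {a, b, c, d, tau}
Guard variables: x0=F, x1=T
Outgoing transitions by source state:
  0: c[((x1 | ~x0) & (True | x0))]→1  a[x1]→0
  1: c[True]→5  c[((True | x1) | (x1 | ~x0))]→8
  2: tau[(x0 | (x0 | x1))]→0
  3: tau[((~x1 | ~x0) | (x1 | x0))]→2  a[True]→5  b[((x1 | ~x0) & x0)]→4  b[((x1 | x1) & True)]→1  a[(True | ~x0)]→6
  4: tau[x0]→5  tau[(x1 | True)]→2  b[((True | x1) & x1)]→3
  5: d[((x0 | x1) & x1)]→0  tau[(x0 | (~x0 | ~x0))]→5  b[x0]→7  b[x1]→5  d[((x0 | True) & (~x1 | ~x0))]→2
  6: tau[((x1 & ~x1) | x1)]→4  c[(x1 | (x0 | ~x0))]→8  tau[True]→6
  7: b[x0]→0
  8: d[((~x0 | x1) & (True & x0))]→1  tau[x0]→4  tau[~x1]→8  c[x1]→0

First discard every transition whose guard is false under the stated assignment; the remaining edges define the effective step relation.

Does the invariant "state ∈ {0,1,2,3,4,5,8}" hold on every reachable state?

Inv-set: {0,1,2,3,4,5,8}
Reach set: {0,1,2,5,8}
  0: ok
  1: ok
  2: ok
  5: ok
  8: ok

Answer: INVARIANT HOLDS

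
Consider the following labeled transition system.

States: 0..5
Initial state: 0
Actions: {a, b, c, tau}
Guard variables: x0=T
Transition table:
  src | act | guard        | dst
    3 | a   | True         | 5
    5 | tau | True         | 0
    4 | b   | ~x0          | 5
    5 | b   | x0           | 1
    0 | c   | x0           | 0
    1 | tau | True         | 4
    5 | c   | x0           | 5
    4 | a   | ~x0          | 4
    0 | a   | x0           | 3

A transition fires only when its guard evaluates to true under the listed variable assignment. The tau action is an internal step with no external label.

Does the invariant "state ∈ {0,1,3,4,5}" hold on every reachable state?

Safe = {0,1,3,4,5}
Reach set: {0,1,3,4,5}
  0: ✓
  1: ✓
  3: ✓
  4: ✓
  5: ✓

Answer: INVARIANT HOLDS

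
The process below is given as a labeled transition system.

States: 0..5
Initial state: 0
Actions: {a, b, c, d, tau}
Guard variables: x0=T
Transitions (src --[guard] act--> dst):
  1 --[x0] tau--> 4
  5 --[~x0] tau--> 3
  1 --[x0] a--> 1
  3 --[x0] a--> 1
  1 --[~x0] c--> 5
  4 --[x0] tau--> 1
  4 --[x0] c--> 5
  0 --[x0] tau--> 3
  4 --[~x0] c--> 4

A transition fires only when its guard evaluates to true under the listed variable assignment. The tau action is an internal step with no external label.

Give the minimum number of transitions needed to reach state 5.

Layered search for 5:
  depth 0: {0}
  depth 1: {3}
  depth 2: {1}
  depth 3: {4}
  depth 4: {5}
depth(5)=4, e.g. tau·a·tau·c

Answer: 4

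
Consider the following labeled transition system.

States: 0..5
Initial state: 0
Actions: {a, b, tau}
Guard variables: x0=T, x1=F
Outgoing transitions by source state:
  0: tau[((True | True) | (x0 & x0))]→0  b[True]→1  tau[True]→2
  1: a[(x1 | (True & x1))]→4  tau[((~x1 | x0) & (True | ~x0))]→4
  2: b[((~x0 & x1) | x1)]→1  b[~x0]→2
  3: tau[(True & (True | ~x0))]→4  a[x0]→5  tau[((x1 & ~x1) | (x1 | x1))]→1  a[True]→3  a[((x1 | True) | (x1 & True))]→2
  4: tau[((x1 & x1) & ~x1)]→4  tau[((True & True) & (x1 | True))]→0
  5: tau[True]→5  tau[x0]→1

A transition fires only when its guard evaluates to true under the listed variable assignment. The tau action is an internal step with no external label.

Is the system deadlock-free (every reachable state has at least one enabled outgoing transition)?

Reach set: {0,1,2,4}
  0: b→1  tau→0  tau→2  [3 exit(s)]
  1: tau→4  [1 exit(s)]
  2: ∅  [no exit]
  4: tau→0  [1 exit(s)]
trace reaching 2: tau

Answer: DEADLOCK at state 2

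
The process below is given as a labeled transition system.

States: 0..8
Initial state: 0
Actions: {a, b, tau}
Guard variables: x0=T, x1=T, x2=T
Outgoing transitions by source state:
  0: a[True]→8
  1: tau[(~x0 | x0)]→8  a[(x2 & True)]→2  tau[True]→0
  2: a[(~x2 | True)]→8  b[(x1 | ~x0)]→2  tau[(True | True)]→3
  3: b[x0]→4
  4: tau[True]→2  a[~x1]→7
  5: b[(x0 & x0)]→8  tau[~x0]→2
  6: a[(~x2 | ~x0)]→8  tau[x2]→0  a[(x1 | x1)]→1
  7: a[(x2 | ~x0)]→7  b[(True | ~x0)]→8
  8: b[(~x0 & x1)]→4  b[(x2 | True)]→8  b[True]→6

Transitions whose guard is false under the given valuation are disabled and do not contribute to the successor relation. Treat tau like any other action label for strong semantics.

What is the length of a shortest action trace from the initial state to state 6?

Answer: 2

Working:
Layered search for 6:
  depth 0: {0}
  depth 1: {8}
  depth 2: {6}
6 enters at depth 2; path a·b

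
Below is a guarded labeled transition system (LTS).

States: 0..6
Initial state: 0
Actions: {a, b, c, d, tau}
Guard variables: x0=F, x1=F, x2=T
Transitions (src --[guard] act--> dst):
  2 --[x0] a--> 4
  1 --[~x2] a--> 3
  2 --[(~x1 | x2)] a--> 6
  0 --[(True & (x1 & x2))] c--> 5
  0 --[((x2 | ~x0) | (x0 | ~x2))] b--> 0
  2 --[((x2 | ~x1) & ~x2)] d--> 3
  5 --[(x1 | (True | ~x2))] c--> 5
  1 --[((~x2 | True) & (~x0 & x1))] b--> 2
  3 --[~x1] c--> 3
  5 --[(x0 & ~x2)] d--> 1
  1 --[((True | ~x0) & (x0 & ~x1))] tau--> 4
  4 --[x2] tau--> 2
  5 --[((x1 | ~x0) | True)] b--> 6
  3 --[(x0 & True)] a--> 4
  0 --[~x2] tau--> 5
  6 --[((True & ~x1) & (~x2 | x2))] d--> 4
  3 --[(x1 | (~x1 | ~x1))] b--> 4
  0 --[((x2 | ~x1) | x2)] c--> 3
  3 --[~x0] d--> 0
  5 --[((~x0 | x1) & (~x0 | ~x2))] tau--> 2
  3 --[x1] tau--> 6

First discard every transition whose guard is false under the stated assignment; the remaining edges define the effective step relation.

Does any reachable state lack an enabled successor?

Answer: DEADLOCK-FREE

Trace:
Reach set: {0,2,3,4,6}
  0: b→0  c→3  [deg 2]
  2: a→6  [deg 1]
  3: b→4  c→3  d→0  [deg 3]
  4: tau→2  [deg 1]
  6: d→4  [deg 1]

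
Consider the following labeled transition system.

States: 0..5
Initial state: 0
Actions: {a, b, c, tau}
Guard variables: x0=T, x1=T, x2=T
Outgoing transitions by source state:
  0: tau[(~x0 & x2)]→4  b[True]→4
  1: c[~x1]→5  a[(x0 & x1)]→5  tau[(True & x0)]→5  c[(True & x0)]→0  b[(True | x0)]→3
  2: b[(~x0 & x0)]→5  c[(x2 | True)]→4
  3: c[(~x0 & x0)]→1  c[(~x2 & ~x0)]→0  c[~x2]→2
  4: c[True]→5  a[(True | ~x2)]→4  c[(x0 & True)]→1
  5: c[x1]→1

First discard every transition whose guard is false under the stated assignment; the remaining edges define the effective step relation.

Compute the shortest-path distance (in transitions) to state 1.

Breadth-first toward 1:
  depth 0: {0}
  depth 1: {4}
  depth 2: {1,5}
first hit 1 at d=2 via b·c

Answer: 2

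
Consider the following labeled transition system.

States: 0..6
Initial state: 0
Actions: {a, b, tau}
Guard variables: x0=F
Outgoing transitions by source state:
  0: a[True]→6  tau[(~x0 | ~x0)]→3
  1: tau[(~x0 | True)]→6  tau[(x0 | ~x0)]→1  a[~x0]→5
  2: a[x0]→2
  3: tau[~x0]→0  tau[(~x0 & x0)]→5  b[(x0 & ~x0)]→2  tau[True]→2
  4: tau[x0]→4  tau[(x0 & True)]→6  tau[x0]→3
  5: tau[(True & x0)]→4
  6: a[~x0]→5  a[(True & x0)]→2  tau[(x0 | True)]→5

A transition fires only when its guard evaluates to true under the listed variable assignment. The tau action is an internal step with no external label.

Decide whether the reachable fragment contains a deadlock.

Reach set: {0,2,3,5,6}
  0: a→6  tau→3  [deg 2]
  2: ∅  [no exit]
  3: tau→0  tau→2  [deg 2]
  5: ∅  [no exit]
  6: a→5  tau→5  [deg 2]
Path to 2: tau·tau

Answer: DEADLOCK at state 2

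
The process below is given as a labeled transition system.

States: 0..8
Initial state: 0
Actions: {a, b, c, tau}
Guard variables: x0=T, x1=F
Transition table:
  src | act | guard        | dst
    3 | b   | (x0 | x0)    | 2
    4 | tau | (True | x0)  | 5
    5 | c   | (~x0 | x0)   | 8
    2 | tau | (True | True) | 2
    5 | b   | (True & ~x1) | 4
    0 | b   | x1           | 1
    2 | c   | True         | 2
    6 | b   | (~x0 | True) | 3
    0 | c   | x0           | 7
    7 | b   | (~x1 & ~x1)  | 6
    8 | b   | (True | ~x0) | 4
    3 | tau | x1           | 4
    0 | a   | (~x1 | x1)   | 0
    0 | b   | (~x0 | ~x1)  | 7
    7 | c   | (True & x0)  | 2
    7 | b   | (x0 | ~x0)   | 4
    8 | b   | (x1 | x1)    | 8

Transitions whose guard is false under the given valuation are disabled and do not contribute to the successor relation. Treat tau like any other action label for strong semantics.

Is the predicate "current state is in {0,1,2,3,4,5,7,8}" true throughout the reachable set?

Allowed set {0,1,2,3,4,5,7,8}
R = {0,2,3,4,5,6,7,8}
  0: safe
  2: safe
  3: safe
  4: safe
  5: safe
  6: VIOLATES
  7: safe
  8: safe
witness against invariant: c·b → 6

Answer: INVARIANT VIOLATED at state 6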